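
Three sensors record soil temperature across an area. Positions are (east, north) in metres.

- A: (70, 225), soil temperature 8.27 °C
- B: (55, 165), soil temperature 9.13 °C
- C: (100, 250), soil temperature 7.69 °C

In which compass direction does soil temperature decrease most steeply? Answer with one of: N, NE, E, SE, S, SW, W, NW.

Differences from A: to B (Δx, Δy, Δh) = (-15, -60, +0.86); to C = (30, 25, -0.58).
Determinant of the coordinate differences = (-15)·25 − 30·(-60) = 1425.
∂T/∂x = [(+0.86)·25 − (-0.58)·(-60)] / 1425 = -0.009333
∂T/∂y = [(-15)·(-0.58) − 30·(+0.86)] / 1425 = -0.01200
Steepest decrease is along −∇f = (+0.009333 E, +0.01200 N) → northeast.

NE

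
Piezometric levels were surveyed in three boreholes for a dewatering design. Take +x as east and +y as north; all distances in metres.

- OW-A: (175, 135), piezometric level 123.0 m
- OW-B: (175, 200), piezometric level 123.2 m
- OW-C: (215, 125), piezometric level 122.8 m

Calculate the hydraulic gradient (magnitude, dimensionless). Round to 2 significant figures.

Differences from OW-A: to OW-B (Δx, Δy, Δh) = (0, 65, +0.2); to OW-C = (40, -10, -0.2).
Determinant of the coordinate differences = 0·(-10) − 40·65 = -2600.
∂h/∂x = [(+0.2)·(-10) − (-0.2)·65] / -2600 = -0.004231
∂h/∂y = [0·(-0.2) − 40·(+0.2)] / -2600 = +0.003077
|∇h| = √(-0.004231² + 0.003077²) = 0.005232

0.0052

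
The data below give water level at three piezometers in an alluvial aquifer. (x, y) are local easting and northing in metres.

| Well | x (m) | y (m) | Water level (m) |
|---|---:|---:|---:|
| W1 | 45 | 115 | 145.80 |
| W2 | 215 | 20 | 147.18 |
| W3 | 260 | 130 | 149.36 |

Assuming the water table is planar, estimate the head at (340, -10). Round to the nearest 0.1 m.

With h = a·x + b·y + c and W1 as origin, the differences give:
  170·a + (-95)·b = +1.38
  215·a + 15·b = +3.56
Eliminate b (×15 and ×(-95), subtract): 22975·a = 358.900 → a = ∂h/∂x = +0.01562
Back-substitute: b = ∂h/∂y = +0.01343.
h(340, -10) = 145.80 + (+0.01562)·(295) + (+0.01343)·(-125) = 145.80 +4.608 -1.678 = 148.730 m.

148.7 m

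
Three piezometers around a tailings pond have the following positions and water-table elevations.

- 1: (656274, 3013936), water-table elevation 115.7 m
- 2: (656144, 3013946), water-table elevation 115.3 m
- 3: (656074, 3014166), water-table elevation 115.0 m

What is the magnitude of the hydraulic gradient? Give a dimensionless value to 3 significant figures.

Taking 1 as reference: 2−1 = (-130, 10, -0.4); 3−1 = (-200, 230, -0.7).
Solve a·Δx + b·Δy = Δh: det = (-130)·230 − (-200)·10 = -27900.
∂h/∂x = [(-0.4)·230 − (-0.7)·10] / -27900 = +0.003047
∂h/∂y = [(-130)·(-0.7) − (-200)·(-0.4)] / -27900 = -0.0003943
|∇h| = √(0.003047² + -0.0003943²) = 0.003072

0.00307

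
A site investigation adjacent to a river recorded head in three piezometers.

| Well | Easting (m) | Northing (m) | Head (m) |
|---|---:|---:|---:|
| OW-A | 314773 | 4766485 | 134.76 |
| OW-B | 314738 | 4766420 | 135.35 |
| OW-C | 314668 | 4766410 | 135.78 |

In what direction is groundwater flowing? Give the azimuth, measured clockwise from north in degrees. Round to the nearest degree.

040°

Three-point gradient (reference OW-A): Δ to OW-B = (-35, -65, +0.59), Δ to OW-C = (-105, -75, +1.02).
∂h/∂x = -0.005250, ∂h/∂y = -0.006250 (det = -4200).
Flow direction (−∇h) has components (+0.005250 E, +0.006250 N).
Azimuth = atan2(E, N) = atan2(+0.005250, +0.006250) = 40.0° ≈ 040°.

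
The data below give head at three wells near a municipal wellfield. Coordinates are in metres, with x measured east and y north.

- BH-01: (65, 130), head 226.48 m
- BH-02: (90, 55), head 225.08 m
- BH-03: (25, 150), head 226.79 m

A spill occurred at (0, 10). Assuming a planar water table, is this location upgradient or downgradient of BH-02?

downgradient

Differences from BH-01: to BH-02 (Δx, Δy, Δh) = (25, -75, -1.40); to BH-03 = (-40, 20, +0.31).
Solve a·Δx + b·Δy = Δh: det = 25·20 − (-40)·(-75) = -2500.
∂h/∂x = [(-1.40)·20 − (+0.31)·(-75)] / -2500 = +0.001900
∂h/∂y = [25·(+0.31) − (-40)·(-1.40)] / -2500 = +0.01930
Head at (0, 10) = 226.48 + (+0.001900)·(-65) + (+0.01930)·(-120) = 224.04 m.
That is lower than the 225.08 m at BH-02, so the point is downgradient.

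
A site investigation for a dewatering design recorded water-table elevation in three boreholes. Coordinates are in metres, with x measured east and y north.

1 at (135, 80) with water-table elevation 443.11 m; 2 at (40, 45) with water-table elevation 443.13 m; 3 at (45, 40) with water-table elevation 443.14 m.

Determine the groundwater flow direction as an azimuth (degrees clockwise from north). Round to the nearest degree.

Taking 1 as reference: 2−1 = (-95, -35, +0.02); 3−1 = (-90, -40, +0.03).
Solve a·Δx + b·Δy = Δh: det = (-95)·(-40) − (-90)·(-35) = 650.
∂h/∂x = [(+0.02)·(-40) − (+0.03)·(-35)] / 650 = +0.0003846
∂h/∂y = [(-95)·(+0.03) − (-90)·(+0.02)] / 650 = -0.001615
Flow direction (−∇h) has components (-0.0003846 E, +0.001615 N).
Azimuth = atan2(E, N) = atan2(-0.0003846, +0.001615) = 346.6° ≈ 347°.

347°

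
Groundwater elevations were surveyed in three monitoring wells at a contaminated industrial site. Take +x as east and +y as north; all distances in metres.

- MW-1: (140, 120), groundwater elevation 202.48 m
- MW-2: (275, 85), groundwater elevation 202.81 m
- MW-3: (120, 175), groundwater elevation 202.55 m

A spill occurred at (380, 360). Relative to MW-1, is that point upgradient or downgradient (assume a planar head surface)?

upgradient

With h = a·x + b·y + c and MW-1 as origin, the differences give:
  135·a + (-35)·b = +0.33
  (-20)·a + 55·b = +0.07
Eliminate b (×55 and ×(-35), subtract): 6725·a = 20.600 → a = ∂h/∂x = +0.003063
Back-substitute: b = ∂h/∂y = +0.002387.
Head at (380, 360) = 202.48 + (+0.003063)·(240) + (+0.002387)·(240) = 203.79 m.
That is higher than the 202.48 m at MW-1, so the point is upgradient.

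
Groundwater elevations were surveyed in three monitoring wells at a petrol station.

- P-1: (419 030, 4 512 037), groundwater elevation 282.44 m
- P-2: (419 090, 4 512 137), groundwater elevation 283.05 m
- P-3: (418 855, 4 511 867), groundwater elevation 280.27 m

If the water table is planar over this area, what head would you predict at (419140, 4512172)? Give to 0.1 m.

Taking P-1 as reference: P-2−P-1 = (60, 100, +0.61); P-3−P-1 = (-175, -170, -2.17).
Solve a·Δx + b·Δy = Δh: det = 60·(-170) − (-175)·100 = 7300.
∂h/∂x = [(+0.61)·(-170) − (-2.17)·100] / 7300 = +0.01552
∂h/∂y = [60·(-2.17) − (-175)·(+0.61)] / 7300 = -0.003212
h(419140, 4512172) = 282.44 + (+0.01552)·(110) + (-0.003212)·(135) = 282.44 +1.707 -0.434 = 283.714 m.

283.7 m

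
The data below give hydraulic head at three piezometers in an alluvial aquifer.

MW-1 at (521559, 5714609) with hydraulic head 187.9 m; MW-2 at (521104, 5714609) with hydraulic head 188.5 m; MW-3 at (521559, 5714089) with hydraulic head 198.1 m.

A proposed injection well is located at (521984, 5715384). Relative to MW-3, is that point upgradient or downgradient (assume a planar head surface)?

downgradient

∂h/∂x = (188.5 − 187.9) / (521104 − 521559) = -0.001319
∂h/∂y = (198.1 − 187.9) / (5714089 − 5714609) = -0.01962
Head at (521984, 5715384) = 187.9 + (-0.001319)·(425) + (-0.01962)·(775) = 172.14 m.
That is lower than the 198.1 m at MW-3, so the point is downgradient.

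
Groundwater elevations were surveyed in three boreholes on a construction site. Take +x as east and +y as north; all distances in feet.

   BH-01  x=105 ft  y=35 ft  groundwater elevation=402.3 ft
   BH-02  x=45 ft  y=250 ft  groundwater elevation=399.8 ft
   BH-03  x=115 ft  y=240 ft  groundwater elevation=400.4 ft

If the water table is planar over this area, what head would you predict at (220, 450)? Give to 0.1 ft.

399.1 ft

With h = a·x + b·y + c and BH-01 as origin, the differences give:
  (-60)·a + 215·b = -2.5
  10·a + 205·b = -1.9
Eliminate b (×205 and ×215, subtract): -14450·a = -104.00 → a = ∂h/∂x = +0.007197
Back-substitute: b = ∂h/∂y = -0.009619.
h(220, 450) = 402.3 + (+0.007197)·(115) + (-0.009619)·(415) = 402.3 +0.828 -3.992 = 399.136 ft.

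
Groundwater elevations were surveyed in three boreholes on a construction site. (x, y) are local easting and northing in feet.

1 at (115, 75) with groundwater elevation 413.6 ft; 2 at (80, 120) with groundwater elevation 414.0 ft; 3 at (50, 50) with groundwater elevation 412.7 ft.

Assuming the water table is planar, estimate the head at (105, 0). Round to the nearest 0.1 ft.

412.4 ft

Taking 1 as reference: 2−1 = (-35, 45, +0.4); 3−1 = (-65, -25, -0.9).
Determinant of the coordinate differences = (-35)·(-25) − (-65)·45 = 3800.
∂h/∂x = [(+0.4)·(-25) − (-0.9)·45] / 3800 = +0.008026
∂h/∂y = [(-35)·(-0.9) − (-65)·(+0.4)] / 3800 = +0.01513
h(105, 0) = 413.6 + (+0.008026)·(-10) + (+0.01513)·(-75) = 413.6 -0.080 -1.135 = 412.385 ft.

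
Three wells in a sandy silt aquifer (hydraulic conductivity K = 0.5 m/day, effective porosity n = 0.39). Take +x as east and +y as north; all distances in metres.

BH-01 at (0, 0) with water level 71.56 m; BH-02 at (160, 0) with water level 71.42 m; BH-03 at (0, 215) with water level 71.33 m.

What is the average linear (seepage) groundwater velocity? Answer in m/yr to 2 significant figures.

0.65 m/yr

∂h/∂x = (71.42 − 71.56) / (160 − 0) = -0.0008750
∂h/∂y = (71.33 − 71.56) / (215 − 0) = -0.001070
|∇h| = √(-0.0008750² + -0.001070²) = 0.001382
Seepage velocity v = K·i/n = 0.5 × 0.001382 / 0.39 = 0.001772 m/day = 0.6472 m/yr.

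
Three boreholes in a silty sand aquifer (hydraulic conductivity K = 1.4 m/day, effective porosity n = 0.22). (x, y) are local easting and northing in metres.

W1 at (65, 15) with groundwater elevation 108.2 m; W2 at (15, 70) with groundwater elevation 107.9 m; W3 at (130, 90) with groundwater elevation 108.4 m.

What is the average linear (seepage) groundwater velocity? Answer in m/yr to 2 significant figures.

11 m/yr

Differences from W1: to W2 (Δx, Δy, Δh) = (-50, 55, -0.3); to W3 = (65, 75, +0.2).
Solve a·Δx + b·Δy = Δh: det = (-50)·75 − 65·55 = -7325.
∂h/∂x = [(-0.3)·75 − (+0.2)·55] / -7325 = +0.004573
∂h/∂y = [(-50)·(+0.2) − 65·(-0.3)] / -7325 = -0.001297
|∇h| = √(0.004573² + -0.001297²) = 0.004753
Seepage velocity v = K·i/n = 1.4 × 0.004753 / 0.22 = 0.03025 m/day = 11.05 m/yr.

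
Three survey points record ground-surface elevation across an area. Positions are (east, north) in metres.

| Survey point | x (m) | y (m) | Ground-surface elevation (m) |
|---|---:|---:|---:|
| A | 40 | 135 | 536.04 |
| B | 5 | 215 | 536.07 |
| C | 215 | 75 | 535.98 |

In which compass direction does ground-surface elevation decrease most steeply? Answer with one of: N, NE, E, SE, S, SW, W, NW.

With z = a·x + b·y + c and A as origin, the differences give:
  (-35)·a + 80·b = +0.03
  175·a + (-60)·b = -0.06
Eliminate b (×(-60) and ×80, subtract): -11900·a = 3.000 → a = ∂z/∂x = -0.0002521
Back-substitute: b = ∂z/∂y = +0.0002647.
Steepest decrease is along −∇f = (+0.0002521 E, -0.0002647 N) → southeast.

SE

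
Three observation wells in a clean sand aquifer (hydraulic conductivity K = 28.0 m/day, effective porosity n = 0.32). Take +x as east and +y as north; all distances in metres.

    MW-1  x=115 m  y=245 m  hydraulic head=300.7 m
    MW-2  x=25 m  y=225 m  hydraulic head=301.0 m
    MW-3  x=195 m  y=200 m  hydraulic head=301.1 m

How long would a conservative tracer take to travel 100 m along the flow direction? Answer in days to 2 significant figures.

110 days

With h = a·x + b·y + c and MW-1 as origin, the differences give:
  (-90)·a + (-20)·b = +0.3
  80·a + (-45)·b = +0.4
Eliminate b (×(-45) and ×(-20), subtract): 5650·a = -5.50 → a = ∂h/∂x = -0.0009735
Back-substitute: b = ∂h/∂y = -0.01062.
|∇h| = √(-0.0009735² + -0.01062²) = 0.01066
Seepage velocity v = K·i/n = 28.0 × 0.01066 / 0.32 = 0.9327 m/day.
t = 100 / 0.9327 = 107.2 days.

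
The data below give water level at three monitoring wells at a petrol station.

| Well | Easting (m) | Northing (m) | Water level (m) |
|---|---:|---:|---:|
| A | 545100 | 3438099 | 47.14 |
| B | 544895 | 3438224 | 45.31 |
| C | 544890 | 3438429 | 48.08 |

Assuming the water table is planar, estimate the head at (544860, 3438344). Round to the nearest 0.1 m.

46.4 m

Taking A as reference: B−A = (-205, 125, -1.83); C−A = (-210, 330, +0.94).
Solve a·Δx + b·Δy = Δh: det = (-205)·330 − (-210)·125 = -41400.
∂h/∂x = [(-1.83)·330 − (+0.94)·125] / -41400 = +0.01743
∂h/∂y = [(-205)·(+0.94) − (-210)·(-1.83)] / -41400 = +0.01394
h(544860, 3438344) = 47.14 + (+0.01743)·(-240) + (+0.01394)·(245) = 47.14 -4.182 +3.415 = 46.373 m.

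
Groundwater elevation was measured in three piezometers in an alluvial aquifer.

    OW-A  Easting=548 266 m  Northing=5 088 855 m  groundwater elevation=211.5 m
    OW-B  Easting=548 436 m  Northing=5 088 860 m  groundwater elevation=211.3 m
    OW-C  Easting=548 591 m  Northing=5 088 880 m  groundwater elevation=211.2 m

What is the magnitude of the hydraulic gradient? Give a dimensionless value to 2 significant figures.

0.0055

With h = a·x + b·y + c and OW-A as origin, the differences give:
  170·a + 5·b = -0.2
  325·a + 25·b = -0.3
Eliminate b (×25 and ×5, subtract): 2625·a = -3.50 → a = ∂h/∂x = -0.001333
Back-substitute: b = ∂h/∂y = +0.005333.
|∇h| = √(-0.001333² + 0.005333²) = 0.005497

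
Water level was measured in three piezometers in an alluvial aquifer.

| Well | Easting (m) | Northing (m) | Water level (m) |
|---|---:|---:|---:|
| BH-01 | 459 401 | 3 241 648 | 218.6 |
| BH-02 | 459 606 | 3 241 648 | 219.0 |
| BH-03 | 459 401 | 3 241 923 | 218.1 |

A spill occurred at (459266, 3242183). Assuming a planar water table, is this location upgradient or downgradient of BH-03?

∂h/∂x = (219.0 − 218.6) / (459606 − 459401) = +0.001951
∂h/∂y = (218.1 − 218.6) / (3241923 − 3241648) = -0.001818
Head at (459266, 3242183) = 218.6 + (+0.001951)·(-135) + (-0.001818)·(535) = 217.36 m.
That is lower than the 218.1 m at BH-03, so the point is downgradient.

downgradient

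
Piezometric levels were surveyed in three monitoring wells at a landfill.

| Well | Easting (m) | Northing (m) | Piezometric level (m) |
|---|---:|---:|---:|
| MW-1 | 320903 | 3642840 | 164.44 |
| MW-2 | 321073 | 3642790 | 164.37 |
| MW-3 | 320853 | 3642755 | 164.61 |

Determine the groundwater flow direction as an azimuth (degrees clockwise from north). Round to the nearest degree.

030°

Differences from MW-1: to MW-2 (Δx, Δy, Δh) = (170, -50, -0.07); to MW-3 = (-50, -85, +0.17).
Solve a·Δx + b·Δy = Δh: det = 170·(-85) − (-50)·(-50) = -16950.
∂h/∂x = [(-0.07)·(-85) − (+0.17)·(-50)] / -16950 = -0.0008525
∂h/∂y = [170·(+0.17) − (-50)·(-0.07)] / -16950 = -0.001499
Flow direction (−∇h) has components (+0.0008525 E, +0.001499 N).
Azimuth = atan2(E, N) = atan2(+0.0008525, +0.001499) = 29.6° ≈ 030°.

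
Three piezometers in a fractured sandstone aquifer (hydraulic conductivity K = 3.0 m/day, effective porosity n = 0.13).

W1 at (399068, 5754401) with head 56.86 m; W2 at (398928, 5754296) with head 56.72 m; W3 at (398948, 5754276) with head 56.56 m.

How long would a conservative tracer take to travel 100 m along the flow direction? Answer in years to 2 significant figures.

2.0 years

Three-point gradient (reference W1): Δ to W2 = (-140, -105, -0.14), Δ to W3 = (-120, -125, -0.30).
∂h/∂x = -0.002857, ∂h/∂y = +0.005143 (det = 4900).
|∇h| = √(-0.002857² + 0.005143²) = 0.005883
Seepage velocity v = K·i/n = 3.0 × 0.005883 / 0.13 = 0.1358 m/day.
t = 100 / 0.1358 = 736.4 days = 2.02 years.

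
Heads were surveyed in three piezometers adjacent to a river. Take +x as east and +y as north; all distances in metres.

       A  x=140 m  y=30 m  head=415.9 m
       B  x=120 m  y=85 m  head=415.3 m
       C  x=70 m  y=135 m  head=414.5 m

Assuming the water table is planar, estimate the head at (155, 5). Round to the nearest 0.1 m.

416.2 m

With h = a·x + b·y + c and A as origin, the differences give:
  (-20)·a + 55·b = -0.6
  (-70)·a + 105·b = -1.4
Eliminate b (×105 and ×55, subtract): 1750·a = 14.00 → a = ∂h/∂x = +0.008000
Back-substitute: b = ∂h/∂y = -0.008000.
h(155, 5) = 415.9 + (+0.008000)·(15) + (-0.008000)·(-25) = 415.9 +0.120 +0.200 = 416.220 m.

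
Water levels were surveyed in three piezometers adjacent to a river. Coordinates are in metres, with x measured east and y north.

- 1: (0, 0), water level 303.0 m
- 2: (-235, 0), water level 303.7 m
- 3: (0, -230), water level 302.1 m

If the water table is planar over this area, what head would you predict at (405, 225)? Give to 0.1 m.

302.7 m

∂h/∂x = (303.7 − 303.0) / (-235 − 0) = -0.002979
∂h/∂y = (302.1 − 303.0) / (-230 − 0) = +0.003913
h(405, 225) = 303.0 + (-0.002979)·(405) + (+0.003913)·(225) = 303.0 -1.206 +0.880 = 302.674 m.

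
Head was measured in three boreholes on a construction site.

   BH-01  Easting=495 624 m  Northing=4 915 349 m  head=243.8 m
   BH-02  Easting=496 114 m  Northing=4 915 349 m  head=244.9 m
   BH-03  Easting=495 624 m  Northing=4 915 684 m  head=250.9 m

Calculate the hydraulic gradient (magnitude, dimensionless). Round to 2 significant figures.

∂h/∂x = (244.9 − 243.8) / (496114 − 495624) = +0.002245
∂h/∂y = (250.9 − 243.8) / (4915684 − 4915349) = +0.02119
|∇h| = √(0.002245² + 0.02119²) = 0.02131

0.021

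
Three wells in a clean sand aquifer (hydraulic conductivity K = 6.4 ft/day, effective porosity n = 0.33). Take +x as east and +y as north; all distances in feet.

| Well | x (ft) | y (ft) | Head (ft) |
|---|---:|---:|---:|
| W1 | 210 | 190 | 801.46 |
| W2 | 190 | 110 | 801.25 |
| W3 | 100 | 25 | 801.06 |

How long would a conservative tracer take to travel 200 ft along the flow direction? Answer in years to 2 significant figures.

Differences from W1: to W2 (Δx, Δy, Δh) = (-20, -80, -0.21); to W3 = (-110, -165, -0.40).
Determinant of the coordinate differences = (-20)·(-165) − (-110)·(-80) = -5500.
∂h/∂x = [(-0.21)·(-165) − (-0.40)·(-80)] / -5500 = -0.0004818
∂h/∂y = [(-20)·(-0.40) − (-110)·(-0.21)] / -5500 = +0.002745
|∇h| = √(-0.0004818² + 0.002745²) = 0.002787
Seepage velocity v = K·i/n = 6.4 × 0.002787 / 0.33 = 0.05405 ft/day.
t = 200 / 0.05405 = 3700 days = 10.1 years.

10 years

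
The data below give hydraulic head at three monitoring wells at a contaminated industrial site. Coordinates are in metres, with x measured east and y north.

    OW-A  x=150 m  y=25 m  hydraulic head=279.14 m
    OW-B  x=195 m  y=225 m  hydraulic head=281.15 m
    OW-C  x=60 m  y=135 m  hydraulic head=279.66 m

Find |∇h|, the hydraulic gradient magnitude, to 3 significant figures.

With h = a·x + b·y + c and OW-A as origin, the differences give:
  45·a + 200·b = +2.01
  (-90)·a + 110·b = +0.52
Eliminate b (×110 and ×200, subtract): 22950·a = 117.100 → a = ∂h/∂x = +0.005102
Back-substitute: b = ∂h/∂y = +0.008902.
|∇h| = √(0.005102² + 0.008902²) = 0.01026

0.0103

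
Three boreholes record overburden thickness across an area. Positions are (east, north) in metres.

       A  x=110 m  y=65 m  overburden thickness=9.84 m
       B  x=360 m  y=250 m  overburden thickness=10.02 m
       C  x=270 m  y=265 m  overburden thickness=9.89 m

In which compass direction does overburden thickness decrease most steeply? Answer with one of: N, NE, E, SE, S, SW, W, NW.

Differences from A: to B (Δx, Δy, Δh) = (250, 185, +0.18); to C = (160, 200, +0.05).
Solve a·Δx + b·Δy = Δd: det = 250·200 − 160·185 = 20400.
∂d/∂x = [(+0.18)·200 − (+0.05)·185] / 20400 = +0.001311
∂d/∂y = [250·(+0.05) − 160·(+0.18)] / 20400 = -0.0007990
Steepest decrease is along −∇f = (-0.001311 E, +0.0007990 N) → northwest.

NW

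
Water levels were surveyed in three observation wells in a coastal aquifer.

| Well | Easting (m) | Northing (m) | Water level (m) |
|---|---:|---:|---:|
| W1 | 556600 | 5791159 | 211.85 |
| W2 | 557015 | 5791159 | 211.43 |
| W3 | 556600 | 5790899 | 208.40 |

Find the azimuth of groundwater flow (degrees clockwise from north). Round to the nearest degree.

176°

∂h/∂x = (211.43 − 211.85) / (557015 − 556600) = -0.001012
∂h/∂y = (208.40 − 211.85) / (5790899 − 5791159) = +0.01327
Flow direction (−∇h) has components (+0.001012 E, -0.01327 N).
Azimuth = atan2(E, N) = atan2(+0.001012, -0.01327) = 175.6° ≈ 176°.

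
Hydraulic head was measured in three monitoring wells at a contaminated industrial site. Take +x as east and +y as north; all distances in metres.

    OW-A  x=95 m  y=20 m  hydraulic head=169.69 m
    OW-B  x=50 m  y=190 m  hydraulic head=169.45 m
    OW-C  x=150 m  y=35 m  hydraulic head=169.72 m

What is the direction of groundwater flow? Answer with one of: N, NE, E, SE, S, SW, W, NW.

NW

Taking OW-A as reference: OW-B−OW-A = (-45, 170, -0.24); OW-C−OW-A = (55, 15, +0.03).
Solve a·Δx + b·Δy = Δh: det = (-45)·15 − 55·170 = -10025.
∂h/∂x = [(-0.24)·15 − (+0.03)·170] / -10025 = +0.0008678
∂h/∂y = [(-45)·(+0.03) − 55·(-0.24)] / -10025 = -0.001182
Flow = −∇h = (-0.0008678 east, +0.001182 north), which points northwest.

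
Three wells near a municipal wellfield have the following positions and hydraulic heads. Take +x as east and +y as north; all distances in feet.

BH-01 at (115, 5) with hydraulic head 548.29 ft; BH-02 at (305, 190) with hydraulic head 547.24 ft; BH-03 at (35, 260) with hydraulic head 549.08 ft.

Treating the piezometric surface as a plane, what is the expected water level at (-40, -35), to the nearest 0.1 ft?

549.3 ft

Taking BH-01 as reference: BH-02−BH-01 = (190, 185, -1.05); BH-03−BH-01 = (-80, 255, +0.79).
Determinant of the coordinate differences = 190·255 − (-80)·185 = 63250.
∂h/∂x = [(-1.05)·255 − (+0.79)·185] / 63250 = -0.006544
∂h/∂y = [190·(+0.79) − (-80)·(-1.05)] / 63250 = +0.001045
h(-40, -35) = 548.29 + (-0.006544)·(-155) + (+0.001045)·(-40) = 548.29 +1.014 -0.042 = 549.262 ft.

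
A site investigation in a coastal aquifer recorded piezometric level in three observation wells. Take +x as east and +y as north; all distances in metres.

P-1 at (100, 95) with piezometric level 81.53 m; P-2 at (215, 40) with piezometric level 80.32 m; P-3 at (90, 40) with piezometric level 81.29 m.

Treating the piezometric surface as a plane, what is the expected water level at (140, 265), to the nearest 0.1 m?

82.2 m

With h = a·x + b·y + c and P-1 as origin, the differences give:
  115·a + (-55)·b = -1.21
  (-10)·a + (-55)·b = -0.24
Eliminate b (×(-55) and ×(-55), subtract): -6875·a = 53.350 → a = ∂h/∂x = -0.007760
Back-substitute: b = ∂h/∂y = +0.005775.
h(140, 265) = 81.53 + (-0.007760)·(40) + (+0.005775)·(170) = 81.53 -0.310 +0.982 = 82.201 m.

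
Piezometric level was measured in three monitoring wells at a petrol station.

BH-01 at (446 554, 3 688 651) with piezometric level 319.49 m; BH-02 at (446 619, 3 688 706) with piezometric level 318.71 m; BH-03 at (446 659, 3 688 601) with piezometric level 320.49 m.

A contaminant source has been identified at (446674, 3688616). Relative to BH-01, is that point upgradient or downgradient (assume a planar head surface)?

With h = a·x + b·y + c and BH-01 as origin, the differences give:
  65·a + 55·b = -0.78
  105·a + (-50)·b = +1.00
Eliminate b (×(-50) and ×55, subtract): -9025·a = -16.000 → a = ∂h/∂x = +0.001773
Back-substitute: b = ∂h/∂y = -0.01628.
Head at (446674, 3688616) = 319.49 + (+0.001773)·(120) + (-0.01628)·(-35) = 320.27 m.
That is higher than the 319.49 m at BH-01, so the point is upgradient.

upgradient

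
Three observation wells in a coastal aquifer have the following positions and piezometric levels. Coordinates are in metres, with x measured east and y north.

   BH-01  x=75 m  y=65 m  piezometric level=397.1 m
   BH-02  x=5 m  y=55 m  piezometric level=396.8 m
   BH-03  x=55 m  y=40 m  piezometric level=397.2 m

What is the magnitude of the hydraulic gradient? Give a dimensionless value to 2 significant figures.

Taking BH-01 as reference: BH-02−BH-01 = (-70, -10, -0.3); BH-03−BH-01 = (-20, -25, +0.1).
Determinant of the coordinate differences = (-70)·(-25) − (-20)·(-10) = 1550.
∂h/∂x = [(-0.3)·(-25) − (+0.1)·(-10)] / 1550 = +0.005484
∂h/∂y = [(-70)·(+0.1) − (-20)·(-0.3)] / 1550 = -0.008387
|∇h| = √(0.005484² + -0.008387²) = 0.01002

0.010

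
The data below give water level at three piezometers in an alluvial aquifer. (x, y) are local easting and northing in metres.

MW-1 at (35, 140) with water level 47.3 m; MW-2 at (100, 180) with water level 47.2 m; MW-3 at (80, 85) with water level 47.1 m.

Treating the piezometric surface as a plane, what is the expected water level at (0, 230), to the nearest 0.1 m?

Taking MW-1 as reference: MW-2−MW-1 = (65, 40, -0.1); MW-3−MW-1 = (45, -55, -0.2).
Solve a·Δx + b·Δy = Δh: det = 65·(-55) − 45·40 = -5375.
∂h/∂x = [(-0.1)·(-55) − (-0.2)·40] / -5375 = -0.002512
∂h/∂y = [65·(-0.2) − 45·(-0.1)] / -5375 = +0.001581
h(0, 230) = 47.3 + (-0.002512)·(-35) + (+0.001581)·(90) = 47.3 +0.088 +0.142 = 47.530 m.

47.5 m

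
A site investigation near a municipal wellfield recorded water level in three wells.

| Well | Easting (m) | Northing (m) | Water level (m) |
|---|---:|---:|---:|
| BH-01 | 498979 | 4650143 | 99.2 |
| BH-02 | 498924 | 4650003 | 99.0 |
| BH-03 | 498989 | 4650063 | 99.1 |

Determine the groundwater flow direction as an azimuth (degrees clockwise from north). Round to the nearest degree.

195°

Three-point gradient (reference BH-01): Δ to BH-02 = (-55, -140, -0.2), Δ to BH-03 = (10, -80, -0.1).
∂h/∂x = +0.0003448, ∂h/∂y = +0.001293 (det = 5800).
Flow direction (−∇h) has components (-0.0003448 E, -0.001293 N).
Azimuth = atan2(E, N) = atan2(-0.0003448, -0.001293) = 194.9° ≈ 195°.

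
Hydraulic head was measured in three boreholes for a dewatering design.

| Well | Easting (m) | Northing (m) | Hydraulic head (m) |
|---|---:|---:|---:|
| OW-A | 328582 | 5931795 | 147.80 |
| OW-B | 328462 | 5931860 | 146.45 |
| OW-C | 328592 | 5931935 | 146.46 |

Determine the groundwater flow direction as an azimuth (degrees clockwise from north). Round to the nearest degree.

330°

Differences from OW-A: to OW-B (Δx, Δy, Δh) = (-120, 65, -1.35); to OW-C = (10, 140, -1.34).
Solve a·Δx + b·Δy = Δh: det = (-120)·140 − 10·65 = -17450.
∂h/∂x = [(-1.35)·140 − (-1.34)·65] / -17450 = +0.005840
∂h/∂y = [(-120)·(-1.34) − 10·(-1.35)] / -17450 = -0.009989
Flow direction (−∇h) has components (-0.005840 E, +0.009989 N).
Azimuth = atan2(E, N) = atan2(-0.005840, +0.009989) = 329.7° ≈ 330°.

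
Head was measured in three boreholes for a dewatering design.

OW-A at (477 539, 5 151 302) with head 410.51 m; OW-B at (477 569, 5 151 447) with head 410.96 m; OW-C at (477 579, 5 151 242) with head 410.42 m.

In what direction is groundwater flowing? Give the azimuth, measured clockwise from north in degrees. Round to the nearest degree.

214°

With h = a·x + b·y + c and OW-A as origin, the differences give:
  30·a + 145·b = +0.45
  40·a + (-60)·b = -0.09
Eliminate b (×(-60) and ×145, subtract): -7600·a = -13.950 → a = ∂h/∂x = +0.001836
Back-substitute: b = ∂h/∂y = +0.002724.
Flow direction (−∇h) has components (-0.001836 E, -0.002724 N).
Azimuth = atan2(E, N) = atan2(-0.001836, -0.002724) = 214.0° ≈ 214°.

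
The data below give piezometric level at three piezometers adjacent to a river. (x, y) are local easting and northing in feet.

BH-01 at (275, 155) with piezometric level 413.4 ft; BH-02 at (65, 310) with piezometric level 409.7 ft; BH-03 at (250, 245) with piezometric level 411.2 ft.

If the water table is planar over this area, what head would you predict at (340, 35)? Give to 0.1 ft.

416.3 ft

With h = a·x + b·y + c and BH-01 as origin, the differences give:
  (-210)·a + 155·b = -3.7
  (-25)·a + 90·b = -2.2
Eliminate b (×90 and ×155, subtract): -15025·a = 8.00 → a = ∂h/∂x = -0.0005324
Back-substitute: b = ∂h/∂y = -0.02459.
h(340, 35) = 413.4 + (-0.0005324)·(65) + (-0.02459)·(-120) = 413.4 -0.035 +2.951 = 416.316 ft.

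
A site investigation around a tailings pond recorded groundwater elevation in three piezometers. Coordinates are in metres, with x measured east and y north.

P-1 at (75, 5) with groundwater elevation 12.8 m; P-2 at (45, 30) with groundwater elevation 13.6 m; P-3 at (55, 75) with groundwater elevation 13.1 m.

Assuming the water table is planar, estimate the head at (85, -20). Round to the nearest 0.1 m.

Differences from P-1: to P-2 (Δx, Δy, Δh) = (-30, 25, +0.8); to P-3 = (-20, 70, +0.3).
Determinant of the coordinate differences = (-30)·70 − (-20)·25 = -1600.
∂h/∂x = [(+0.8)·70 − (+0.3)·25] / -1600 = -0.03031
∂h/∂y = [(-30)·(+0.3) − (-20)·(+0.8)] / -1600 = -0.004375
h(85, -20) = 12.8 + (-0.03031)·(10) + (-0.004375)·(-25) = 12.8 -0.303 +0.109 = 12.606 m.

12.6 m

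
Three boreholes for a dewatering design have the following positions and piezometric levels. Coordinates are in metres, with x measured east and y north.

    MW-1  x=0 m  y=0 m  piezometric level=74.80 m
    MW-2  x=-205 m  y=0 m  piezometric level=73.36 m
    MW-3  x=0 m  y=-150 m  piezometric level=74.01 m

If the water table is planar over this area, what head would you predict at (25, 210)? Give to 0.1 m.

∂h/∂x = (73.36 − 74.80) / (-205 − 0) = +0.007024
∂h/∂y = (74.01 − 74.80) / (-150 − 0) = +0.005267
h(25, 210) = 74.80 + (+0.007024)·(25) + (+0.005267)·(210) = 74.80 +0.176 +1.106 = 76.082 m.

76.1 m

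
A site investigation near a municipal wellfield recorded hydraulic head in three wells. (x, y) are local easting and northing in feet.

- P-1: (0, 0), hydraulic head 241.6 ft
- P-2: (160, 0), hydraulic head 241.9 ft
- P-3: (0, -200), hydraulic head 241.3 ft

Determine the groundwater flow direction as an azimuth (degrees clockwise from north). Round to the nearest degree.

231°

∂h/∂x = (241.9 − 241.6) / (160 − 0) = +0.001875
∂h/∂y = (241.3 − 241.6) / (-200 − 0) = +0.001500
Flow direction (−∇h) has components (-0.001875 E, -0.001500 N).
Azimuth = atan2(E, N) = atan2(-0.001875, -0.001500) = 231.3° ≈ 231°.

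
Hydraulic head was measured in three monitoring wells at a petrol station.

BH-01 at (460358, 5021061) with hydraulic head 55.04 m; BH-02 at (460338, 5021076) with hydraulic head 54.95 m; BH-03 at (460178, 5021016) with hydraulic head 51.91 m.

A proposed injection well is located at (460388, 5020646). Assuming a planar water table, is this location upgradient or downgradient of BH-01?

Differences from BH-01: to BH-02 (Δx, Δy, Δh) = (-20, 15, -0.09); to BH-03 = (-180, -45, -3.13).
Solve a·Δx + b·Δy = Δh: det = (-20)·(-45) − (-180)·15 = 3600.
∂h/∂x = [(-0.09)·(-45) − (-3.13)·15] / 3600 = +0.01417
∂h/∂y = [(-20)·(-3.13) − (-180)·(-0.09)] / 3600 = +0.01289
Head at (460388, 5020646) = 55.04 + (+0.01417)·(30) + (+0.01289)·(-415) = 50.12 m.
That is lower than the 55.04 m at BH-01, so the point is downgradient.

downgradient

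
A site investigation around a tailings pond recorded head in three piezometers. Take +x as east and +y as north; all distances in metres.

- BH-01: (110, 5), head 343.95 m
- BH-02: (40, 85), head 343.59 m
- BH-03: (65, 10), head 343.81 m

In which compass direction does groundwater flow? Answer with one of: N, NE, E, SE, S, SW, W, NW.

NW

Taking BH-01 as reference: BH-02−BH-01 = (-70, 80, -0.36); BH-03−BH-01 = (-45, 5, -0.14).
Determinant of the coordinate differences = (-70)·5 − (-45)·80 = 3250.
∂h/∂x = [(-0.36)·5 − (-0.14)·80] / 3250 = +0.002892
∂h/∂y = [(-70)·(-0.14) − (-45)·(-0.36)] / 3250 = -0.001969
Flow = −∇h = (-0.002892 east, +0.001969 north), which points northwest.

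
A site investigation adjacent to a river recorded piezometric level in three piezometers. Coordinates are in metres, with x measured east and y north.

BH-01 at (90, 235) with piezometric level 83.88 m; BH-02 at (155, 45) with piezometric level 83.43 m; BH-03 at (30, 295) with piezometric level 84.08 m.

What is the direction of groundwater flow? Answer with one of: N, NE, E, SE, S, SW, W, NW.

SE

Three-point gradient (reference BH-01): Δ to BH-02 = (65, -190, -0.45), Δ to BH-03 = (-60, 60, +0.20).
∂h/∂x = -0.001467, ∂h/∂y = +0.001867 (det = -7500).
Flow = −∇h = (+0.001467 east, -0.001867 north), which points southeast.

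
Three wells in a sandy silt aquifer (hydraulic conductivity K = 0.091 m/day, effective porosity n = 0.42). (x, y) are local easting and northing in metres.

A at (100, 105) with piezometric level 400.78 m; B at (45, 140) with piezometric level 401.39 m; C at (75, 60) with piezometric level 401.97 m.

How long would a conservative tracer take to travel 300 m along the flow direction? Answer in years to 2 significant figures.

150 years

Taking A as reference: B−A = (-55, 35, +0.61); C−A = (-25, -45, +1.19).
Solve a·Δx + b·Δy = Δh: det = (-55)·(-45) − (-25)·35 = 3350.
∂h/∂x = [(+0.61)·(-45) − (+1.19)·35] / 3350 = -0.02063
∂h/∂y = [(-55)·(+1.19) − (-25)·(+0.61)] / 3350 = -0.01499
|∇h| = √(-0.02063² + -0.01499²) = 0.0255
Seepage velocity v = K·i/n = 0.091 × 0.0255 / 0.42 = 0.005525 m/day.
t = 300 / 0.005525 = 5.43e+04 days = 149 years.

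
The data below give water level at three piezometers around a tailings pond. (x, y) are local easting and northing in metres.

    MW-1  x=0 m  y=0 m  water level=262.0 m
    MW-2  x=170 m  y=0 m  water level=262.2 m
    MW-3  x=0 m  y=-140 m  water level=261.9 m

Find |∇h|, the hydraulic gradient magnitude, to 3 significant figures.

∂h/∂x = (262.2 − 262.0) / (170 − 0) = +0.001176
∂h/∂y = (261.9 − 262.0) / (-140 − 0) = +0.0007143
|∇h| = √(0.001176² + 0.0007143²) = 0.001376

0.00138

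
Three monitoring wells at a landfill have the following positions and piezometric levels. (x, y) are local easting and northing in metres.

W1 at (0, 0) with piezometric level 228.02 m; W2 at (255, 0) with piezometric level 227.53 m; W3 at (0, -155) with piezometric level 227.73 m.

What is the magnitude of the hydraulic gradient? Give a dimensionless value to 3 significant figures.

∂h/∂x = (227.53 − 228.02) / (255 − 0) = -0.001922
∂h/∂y = (227.73 − 228.02) / (-155 − 0) = +0.001871
|∇h| = √(-0.001922² + 0.001871²) = 0.002682

0.00268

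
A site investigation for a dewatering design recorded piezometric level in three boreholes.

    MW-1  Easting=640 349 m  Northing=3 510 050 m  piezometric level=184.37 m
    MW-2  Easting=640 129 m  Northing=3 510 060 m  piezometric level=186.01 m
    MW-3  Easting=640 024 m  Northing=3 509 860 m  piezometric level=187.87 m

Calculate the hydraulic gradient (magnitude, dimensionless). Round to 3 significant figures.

With h = a·x + b·y + c and MW-1 as origin, the differences give:
  (-220)·a + 10·b = +1.64
  (-325)·a + (-190)·b = +3.50
Eliminate b (×(-190) and ×10, subtract): 45050·a = -346.600 → a = ∂h/∂x = -0.007694
Back-substitute: b = ∂h/∂y = -0.005261.
|∇h| = √(-0.007694² + -0.005261²) = 0.009321

0.00932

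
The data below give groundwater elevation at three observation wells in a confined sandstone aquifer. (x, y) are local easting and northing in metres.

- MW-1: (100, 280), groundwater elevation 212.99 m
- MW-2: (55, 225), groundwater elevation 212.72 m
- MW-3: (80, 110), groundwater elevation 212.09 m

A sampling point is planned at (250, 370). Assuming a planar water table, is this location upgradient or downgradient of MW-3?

upgradient

With h = a·x + b·y + c and MW-1 as origin, the differences give:
  (-45)·a + (-55)·b = -0.27
  (-20)·a + (-170)·b = -0.90
Eliminate b (×(-170) and ×(-55), subtract): 6550·a = -3.600 → a = ∂h/∂x = -0.0005496
Back-substitute: b = ∂h/∂y = +0.005359.
Head at (250, 370) = 212.99 + (-0.0005496)·(150) + (+0.005359)·(90) = 213.39 m.
That is higher than the 212.09 m at MW-3, so the point is upgradient.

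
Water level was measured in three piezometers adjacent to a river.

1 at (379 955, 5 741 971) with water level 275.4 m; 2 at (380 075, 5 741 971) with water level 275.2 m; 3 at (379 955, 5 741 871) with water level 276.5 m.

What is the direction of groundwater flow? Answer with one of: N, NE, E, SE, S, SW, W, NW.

∂h/∂x = (275.2 − 275.4) / (380075 − 379955) = -0.001667
∂h/∂y = (276.5 − 275.4) / (5741871 − 5741971) = -0.01100
Flow = −∇h = (+0.001667 east, +0.01100 north), which points north.

N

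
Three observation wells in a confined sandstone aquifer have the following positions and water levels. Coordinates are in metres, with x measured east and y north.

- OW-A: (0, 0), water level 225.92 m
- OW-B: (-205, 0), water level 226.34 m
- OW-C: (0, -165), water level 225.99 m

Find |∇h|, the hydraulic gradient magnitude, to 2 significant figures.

0.0021

∂h/∂x = (226.34 − 225.92) / (-205 − 0) = -0.002049
∂h/∂y = (225.99 − 225.92) / (-165 − 0) = -0.0004242
|∇h| = √(-0.002049² + -0.0004242²) = 0.002092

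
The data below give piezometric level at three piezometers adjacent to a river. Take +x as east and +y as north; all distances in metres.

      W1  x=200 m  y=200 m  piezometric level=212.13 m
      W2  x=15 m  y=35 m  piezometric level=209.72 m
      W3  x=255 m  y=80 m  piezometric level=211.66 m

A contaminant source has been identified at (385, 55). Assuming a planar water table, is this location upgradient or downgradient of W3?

With h = a·x + b·y + c and W1 as origin, the differences give:
  (-185)·a + (-165)·b = -2.41
  55·a + (-120)·b = -0.47
Eliminate b (×(-120) and ×(-165), subtract): 31275·a = 211.650 → a = ∂h/∂x = +0.006767
Back-substitute: b = ∂h/∂y = +0.007018.
Head at (385, 55) = 212.13 + (+0.006767)·(185) + (+0.007018)·(-145) = 212.36 m.
That is higher than the 211.66 m at W3, so the point is upgradient.

upgradient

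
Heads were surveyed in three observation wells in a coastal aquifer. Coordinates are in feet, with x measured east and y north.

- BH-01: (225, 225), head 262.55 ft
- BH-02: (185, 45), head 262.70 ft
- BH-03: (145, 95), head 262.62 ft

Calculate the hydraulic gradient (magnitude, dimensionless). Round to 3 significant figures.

Taking BH-01 as reference: BH-02−BH-01 = (-40, -180, +0.15); BH-03−BH-01 = (-80, -130, +0.07).
Determinant of the coordinate differences = (-40)·(-130) − (-80)·(-180) = -9200.
∂h/∂x = [(+0.15)·(-130) − (+0.07)·(-180)] / -9200 = +0.0007500
∂h/∂y = [(-40)·(+0.07) − (-80)·(+0.15)] / -9200 = -0.0010000
|∇h| = √(0.0007500² + -0.0010000²) = 0.00125

0.00125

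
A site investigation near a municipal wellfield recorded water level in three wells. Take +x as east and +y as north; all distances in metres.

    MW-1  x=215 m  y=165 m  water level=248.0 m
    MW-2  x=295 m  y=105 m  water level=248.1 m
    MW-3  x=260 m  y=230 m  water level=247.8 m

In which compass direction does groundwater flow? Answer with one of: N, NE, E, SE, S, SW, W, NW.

Differences from MW-1: to MW-2 (Δx, Δy, Δh) = (80, -60, +0.1); to MW-3 = (45, 65, -0.2).
Solve a·Δx + b·Δy = Δh: det = 80·65 − 45·(-60) = 7900.
∂h/∂x = [(+0.1)·65 − (-0.2)·(-60)] / 7900 = -0.0006962
∂h/∂y = [80·(-0.2) − 45·(+0.1)] / 7900 = -0.002595
Flow = −∇h = (+0.0006962 east, +0.002595 north), which points north.

N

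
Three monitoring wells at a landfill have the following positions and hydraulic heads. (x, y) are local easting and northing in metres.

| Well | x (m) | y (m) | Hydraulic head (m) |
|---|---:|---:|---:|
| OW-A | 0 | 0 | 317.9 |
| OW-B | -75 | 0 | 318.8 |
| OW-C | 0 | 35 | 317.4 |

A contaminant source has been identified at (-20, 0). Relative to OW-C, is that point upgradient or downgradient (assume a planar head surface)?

upgradient

∂h/∂x = (318.8 − 317.9) / (-75 − 0) = -0.01200
∂h/∂y = (317.4 − 317.9) / (35 − 0) = -0.01429
Head at (-20, 0) = 317.9 + (-0.01200)·(-20) + (-0.01429)·(0) = 318.14 m.
That is higher than the 317.4 m at OW-C, so the point is upgradient.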